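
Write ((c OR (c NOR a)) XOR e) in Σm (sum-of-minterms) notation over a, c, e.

Σm(0, 2, 5, 6) = (NOT a AND NOT c AND NOT e) OR (NOT a AND c AND NOT e) OR (a AND NOT c AND e) OR (a AND c AND NOT e)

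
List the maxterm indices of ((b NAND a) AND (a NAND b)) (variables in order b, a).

ΠM(3) = (NOT b OR NOT a)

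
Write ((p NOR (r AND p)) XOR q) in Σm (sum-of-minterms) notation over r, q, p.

Σm(0, 3, 4, 7) = (NOT r AND NOT q AND NOT p) OR (NOT r AND q AND p) OR (r AND NOT q AND NOT p) OR (r AND q AND p)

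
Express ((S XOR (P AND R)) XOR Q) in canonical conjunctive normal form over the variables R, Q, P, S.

(R OR Q OR P OR S) AND (R OR Q OR NOT P OR S) AND (R OR NOT Q OR P OR NOT S) AND (R OR NOT Q OR NOT P OR NOT S) AND (NOT R OR Q OR P OR S) AND (NOT R OR Q OR NOT P OR NOT S) AND (NOT R OR NOT Q OR P OR NOT S) AND (NOT R OR NOT Q OR NOT P OR S)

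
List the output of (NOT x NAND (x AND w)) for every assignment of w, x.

w | x | Output
--------------
0 | 0 | 1
0 | 1 | 1
1 | 0 | 1
1 | 1 | 1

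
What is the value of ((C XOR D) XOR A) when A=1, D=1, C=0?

Substituting: ((0 XOR 1) XOR 1)
= 0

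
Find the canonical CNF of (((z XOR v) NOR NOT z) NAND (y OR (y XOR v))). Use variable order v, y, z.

(NOT v OR y OR NOT z) AND (NOT v OR NOT y OR NOT z)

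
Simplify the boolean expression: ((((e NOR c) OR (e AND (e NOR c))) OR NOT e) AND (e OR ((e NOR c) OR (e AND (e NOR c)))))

By distribution ((E OR v) AND (E OR NOT v) = E) then absorption (E OR (E AND v) = E):
= (e NOR c)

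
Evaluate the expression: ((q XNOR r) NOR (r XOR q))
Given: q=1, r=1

Substituting: ((1 XNOR 1) NOR (1 XOR 1))
= 0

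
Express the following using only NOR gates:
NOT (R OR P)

(((R NOR P) NOR (R NOR P)) NOR ((R NOR P) NOR (R NOR P)))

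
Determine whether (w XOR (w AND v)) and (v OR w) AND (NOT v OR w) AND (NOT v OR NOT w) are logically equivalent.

Yes, they are equivalent — the two output columns agree on all 4 assignments:
v | w | Expression 1 | Expression 2
-----------------------------------
0 | 0 | 0 | 0
0 | 1 | 1 | 1
1 | 0 | 0 | 0
1 | 1 | 0 | 0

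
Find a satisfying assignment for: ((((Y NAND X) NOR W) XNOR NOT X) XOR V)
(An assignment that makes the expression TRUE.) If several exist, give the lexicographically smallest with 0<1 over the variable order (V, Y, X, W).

V=0, Y=0, X=1, W=0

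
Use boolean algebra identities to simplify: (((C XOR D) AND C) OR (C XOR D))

By absorption (E OR (E AND v) = E):
= (C XOR D)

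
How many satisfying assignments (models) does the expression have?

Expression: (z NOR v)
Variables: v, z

Satisfying assignments: (0,0)
Count: 1 out of 4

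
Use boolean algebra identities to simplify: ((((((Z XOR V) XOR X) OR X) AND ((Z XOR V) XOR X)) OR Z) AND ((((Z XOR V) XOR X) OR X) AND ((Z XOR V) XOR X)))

By absorption (E AND (E OR v) = E) then absorption (E AND (E OR v) = E):
= ((Z XOR V) XOR X)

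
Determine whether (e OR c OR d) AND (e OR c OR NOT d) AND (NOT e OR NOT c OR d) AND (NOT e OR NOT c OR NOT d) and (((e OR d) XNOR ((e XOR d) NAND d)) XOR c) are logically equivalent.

Yes, they are equivalent — the two output columns agree on all 8 assignments:
e | c | d | Expression 1 | Expression 2
---------------------------------------
0 | 0 | 0 | 0 | 0
0 | 0 | 1 | 0 | 0
0 | 1 | 0 | 1 | 1
0 | 1 | 1 | 1 | 1
1 | 0 | 0 | 1 | 1
1 | 0 | 1 | 1 | 1
1 | 1 | 0 | 0 | 0
1 | 1 | 1 | 0 | 0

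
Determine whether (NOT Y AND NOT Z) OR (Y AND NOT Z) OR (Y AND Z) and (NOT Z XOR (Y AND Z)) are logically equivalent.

Yes, they are equivalent — the two output columns agree on all 4 assignments:
Y | Z | Expression 1 | Expression 2
-----------------------------------
0 | 0 | 1 | 1
0 | 1 | 0 | 0
1 | 0 | 1 | 1
1 | 1 | 1 | 1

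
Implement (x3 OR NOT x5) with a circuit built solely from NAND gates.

((x3 NAND x3) NAND ((x5 NAND x5) NAND (x5 NAND x5)))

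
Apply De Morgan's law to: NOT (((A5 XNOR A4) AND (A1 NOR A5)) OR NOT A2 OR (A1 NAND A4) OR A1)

NOT ((A5 XNOR A4) AND (A1 NOR A5)) AND A2 AND NOT (A1 NAND A4) AND NOT A1
De Morgan's: NOT(OR of terms) = AND of negations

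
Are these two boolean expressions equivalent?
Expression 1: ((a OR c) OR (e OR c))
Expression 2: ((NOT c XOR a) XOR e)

No. Counterexample: with a=0, e=0, c=0, Expression 1 = 0 but Expression 2 = 1.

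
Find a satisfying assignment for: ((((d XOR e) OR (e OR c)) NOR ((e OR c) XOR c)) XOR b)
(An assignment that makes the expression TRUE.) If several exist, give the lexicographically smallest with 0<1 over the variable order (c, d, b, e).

c=0, d=0, b=0, e=0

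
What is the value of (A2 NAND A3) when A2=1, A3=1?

Substituting: (1 NAND 1)
= 0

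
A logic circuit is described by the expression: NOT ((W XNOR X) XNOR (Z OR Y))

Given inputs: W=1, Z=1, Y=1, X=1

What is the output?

Substituting: NOT ((1 XNOR 1) XNOR (1 OR 1))
= 0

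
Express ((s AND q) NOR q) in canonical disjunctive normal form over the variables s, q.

(NOT s AND NOT q) OR (s AND NOT q)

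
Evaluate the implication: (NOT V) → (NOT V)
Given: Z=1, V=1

Antecedent (NOT V) = 0; consequent (NOT V) = 0.
0 → 0 = 1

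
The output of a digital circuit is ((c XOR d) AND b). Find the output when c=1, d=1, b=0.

Substituting: ((1 XOR 1) AND 0)
= 0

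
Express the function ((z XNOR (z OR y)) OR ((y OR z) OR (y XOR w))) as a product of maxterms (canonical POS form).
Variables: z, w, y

ΠM() = TRUE (no maxterms)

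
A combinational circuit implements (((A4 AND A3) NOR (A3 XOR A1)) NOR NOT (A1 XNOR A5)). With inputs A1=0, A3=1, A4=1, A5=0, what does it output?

Substituting: (((1 AND 1) NOR (1 XOR 0)) NOR NOT (0 XNOR 0))
= 1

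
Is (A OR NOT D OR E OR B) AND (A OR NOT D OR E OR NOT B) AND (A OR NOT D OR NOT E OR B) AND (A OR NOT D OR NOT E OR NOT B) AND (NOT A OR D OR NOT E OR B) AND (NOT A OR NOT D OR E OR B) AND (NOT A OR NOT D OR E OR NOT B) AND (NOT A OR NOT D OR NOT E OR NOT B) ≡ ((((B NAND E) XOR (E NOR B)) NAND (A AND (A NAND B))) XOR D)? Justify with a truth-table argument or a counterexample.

Yes, they are equivalent — the two output columns agree on all 16 assignments:
A | D | E | B | Expression 1 | Expression 2
-------------------------------------------
0 | 0 | 0 | 0 | 1 | 1
0 | 0 | 0 | 1 | 1 | 1
0 | 0 | 1 | 0 | 1 | 1
0 | 0 | 1 | 1 | 1 | 1
0 | 1 | 0 | 0 | 0 | 0
0 | 1 | 0 | 1 | 0 | 0
0 | 1 | 1 | 0 | 0 | 0
0 | 1 | 1 | 1 | 0 | 0
1 | 0 | 0 | 0 | 1 | 1
1 | 0 | 0 | 1 | 1 | 1
1 | 0 | 1 | 0 | 0 | 0
1 | 0 | 1 | 1 | 1 | 1
1 | 1 | 0 | 0 | 0 | 0
1 | 1 | 0 | 1 | 0 | 0
1 | 1 | 1 | 0 | 1 | 1
1 | 1 | 1 | 1 | 0 | 0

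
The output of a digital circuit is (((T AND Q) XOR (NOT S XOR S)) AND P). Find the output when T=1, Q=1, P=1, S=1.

Substituting: (((1 AND 1) XOR (NOT 1 XOR 1)) AND 1)
= 0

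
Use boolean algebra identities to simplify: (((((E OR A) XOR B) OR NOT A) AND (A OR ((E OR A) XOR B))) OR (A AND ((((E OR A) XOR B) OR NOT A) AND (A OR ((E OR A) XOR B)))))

By absorption (E OR (E AND v) = E) then distribution ((E OR v) AND (E OR NOT v) = E):
= ((E OR A) XOR B)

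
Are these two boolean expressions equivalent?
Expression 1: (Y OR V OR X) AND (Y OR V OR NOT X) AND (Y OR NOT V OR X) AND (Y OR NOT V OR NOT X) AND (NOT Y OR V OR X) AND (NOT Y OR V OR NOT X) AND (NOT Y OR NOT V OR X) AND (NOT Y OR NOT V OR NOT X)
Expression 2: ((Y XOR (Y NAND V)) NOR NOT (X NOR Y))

Yes, they are equivalent — the two output columns agree on all 8 assignments:
Y | V | X | Expression 1 | Expression 2
---------------------------------------
0 | 0 | 0 | 0 | 0
0 | 0 | 1 | 0 | 0
0 | 1 | 0 | 0 | 0
0 | 1 | 1 | 0 | 0
1 | 0 | 0 | 0 | 0
1 | 0 | 1 | 0 | 0
1 | 1 | 0 | 0 | 0
1 | 1 | 1 | 0 | 0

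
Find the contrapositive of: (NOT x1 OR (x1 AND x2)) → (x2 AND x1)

Contrapositive: NOT (x2 AND x1) → NOT (NOT x1 OR (x1 AND x2))
Note: A statement and its contrapositive are logically equivalent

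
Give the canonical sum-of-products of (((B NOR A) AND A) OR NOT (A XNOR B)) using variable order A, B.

Σm(1, 2) = (NOT A AND B) OR (A AND NOT B)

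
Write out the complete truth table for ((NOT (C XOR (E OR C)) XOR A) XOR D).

C | A | E | D | Output
----------------------
0 | 0 | 0 | 0 | 1
0 | 0 | 0 | 1 | 0
0 | 0 | 1 | 0 | 0
0 | 0 | 1 | 1 | 1
0 | 1 | 0 | 0 | 0
0 | 1 | 0 | 1 | 1
0 | 1 | 1 | 0 | 1
0 | 1 | 1 | 1 | 0
1 | 0 | 0 | 0 | 1
1 | 0 | 0 | 1 | 0
1 | 0 | 1 | 0 | 1
1 | 0 | 1 | 1 | 0
1 | 1 | 0 | 0 | 0
1 | 1 | 0 | 1 | 1
1 | 1 | 1 | 0 | 0
1 | 1 | 1 | 1 | 1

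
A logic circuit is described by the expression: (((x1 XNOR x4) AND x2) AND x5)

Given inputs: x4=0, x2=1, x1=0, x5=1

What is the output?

Substituting: (((0 XNOR 0) AND 1) AND 1)
= 1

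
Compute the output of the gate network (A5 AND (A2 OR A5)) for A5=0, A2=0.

Substituting: (0 AND (0 OR 0))
= 0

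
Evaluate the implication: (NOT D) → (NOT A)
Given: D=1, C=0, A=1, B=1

Antecedent (NOT D) = 0; consequent (NOT A) = 0.
0 → 0 = 1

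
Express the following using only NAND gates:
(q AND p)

((q NAND p) NAND (q NAND p))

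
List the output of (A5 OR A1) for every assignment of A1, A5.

A1 | A5 | Output
----------------
0 | 0 | 0
0 | 1 | 1
1 | 0 | 1
1 | 1 | 1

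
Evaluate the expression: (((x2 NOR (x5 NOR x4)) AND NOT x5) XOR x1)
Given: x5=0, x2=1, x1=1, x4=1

Substituting: (((1 NOR (0 NOR 1)) AND NOT 0) XOR 1)
= 1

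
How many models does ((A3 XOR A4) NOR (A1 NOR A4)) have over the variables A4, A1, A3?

Satisfying assignments: (0,1,0), (1,0,1), (1,1,1)
Count: 3 out of 8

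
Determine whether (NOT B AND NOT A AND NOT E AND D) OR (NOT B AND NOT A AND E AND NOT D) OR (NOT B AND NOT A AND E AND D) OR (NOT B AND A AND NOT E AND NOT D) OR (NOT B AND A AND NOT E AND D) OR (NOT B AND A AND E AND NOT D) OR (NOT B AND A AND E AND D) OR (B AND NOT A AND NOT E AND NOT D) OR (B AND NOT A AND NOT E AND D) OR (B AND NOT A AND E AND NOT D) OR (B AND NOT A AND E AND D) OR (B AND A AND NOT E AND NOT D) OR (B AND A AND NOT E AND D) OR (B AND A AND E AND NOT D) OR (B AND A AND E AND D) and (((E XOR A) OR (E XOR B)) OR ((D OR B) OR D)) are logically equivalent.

Yes, they are equivalent — the two output columns agree on all 16 assignments:
B | A | E | D | Expression 1 | Expression 2
-------------------------------------------
0 | 0 | 0 | 0 | 0 | 0
0 | 0 | 0 | 1 | 1 | 1
0 | 0 | 1 | 0 | 1 | 1
0 | 0 | 1 | 1 | 1 | 1
0 | 1 | 0 | 0 | 1 | 1
0 | 1 | 0 | 1 | 1 | 1
0 | 1 | 1 | 0 | 1 | 1
0 | 1 | 1 | 1 | 1 | 1
1 | 0 | 0 | 0 | 1 | 1
1 | 0 | 0 | 1 | 1 | 1
1 | 0 | 1 | 0 | 1 | 1
1 | 0 | 1 | 1 | 1 | 1
1 | 1 | 0 | 0 | 1 | 1
1 | 1 | 0 | 1 | 1 | 1
1 | 1 | 1 | 0 | 1 | 1
1 | 1 | 1 | 1 | 1 | 1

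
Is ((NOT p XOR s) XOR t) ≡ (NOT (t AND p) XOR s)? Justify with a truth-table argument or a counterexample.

No. Counterexample: with s=0, t=0, p=1, Expression 1 = 0 but Expression 2 = 1.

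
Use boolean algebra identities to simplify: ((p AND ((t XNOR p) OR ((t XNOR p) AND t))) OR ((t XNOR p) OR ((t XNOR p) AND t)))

By absorption (E OR (E AND v) = E) then absorption (E OR (E AND v) = E):
= (t XNOR p)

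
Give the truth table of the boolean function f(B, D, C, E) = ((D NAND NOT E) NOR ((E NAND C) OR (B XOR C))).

B | D | C | E | Output
----------------------
0 | 0 | 0 | 0 | 0
0 | 0 | 0 | 1 | 0
0 | 0 | 1 | 0 | 0
0 | 0 | 1 | 1 | 0
0 | 1 | 0 | 0 | 0
0 | 1 | 0 | 1 | 0
0 | 1 | 1 | 0 | 0
0 | 1 | 1 | 1 | 0
1 | 0 | 0 | 0 | 0
1 | 0 | 0 | 1 | 0
1 | 0 | 1 | 0 | 0
1 | 0 | 1 | 1 | 0
1 | 1 | 0 | 0 | 0
1 | 1 | 0 | 1 | 0
1 | 1 | 1 | 0 | 0
1 | 1 | 1 | 1 | 0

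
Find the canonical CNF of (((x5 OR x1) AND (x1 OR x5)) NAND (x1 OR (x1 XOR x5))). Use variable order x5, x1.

(x5 OR NOT x1) AND (NOT x5 OR x1) AND (NOT x5 OR NOT x1)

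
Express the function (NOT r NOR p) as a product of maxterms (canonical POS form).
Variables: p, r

ΠM(0, 2, 3) = (p OR r) AND (NOT p OR r) AND (NOT p OR NOT r)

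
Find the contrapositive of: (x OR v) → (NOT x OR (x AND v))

Contrapositive: NOT (NOT x OR (x AND v)) → NOT (x OR v)
Note: A statement and its contrapositive are logically equivalent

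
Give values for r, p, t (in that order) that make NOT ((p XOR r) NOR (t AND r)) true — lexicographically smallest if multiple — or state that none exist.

r=0, p=1, t=0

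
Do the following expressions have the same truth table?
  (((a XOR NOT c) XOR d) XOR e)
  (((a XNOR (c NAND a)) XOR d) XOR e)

No. Counterexample: with d=0, a=0, c=0, e=0, Expression 1 = 1 but Expression 2 = 0.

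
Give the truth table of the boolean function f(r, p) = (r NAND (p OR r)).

r | p | Output
--------------
0 | 0 | 1
0 | 1 | 1
1 | 0 | 0
1 | 1 | 0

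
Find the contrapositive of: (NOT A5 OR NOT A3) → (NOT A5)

Contrapositive: A5 → NOT (NOT A5 OR NOT A3)
Note: A statement and its contrapositive are logically equivalent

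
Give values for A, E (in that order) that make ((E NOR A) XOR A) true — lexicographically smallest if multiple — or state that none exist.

A=0, E=0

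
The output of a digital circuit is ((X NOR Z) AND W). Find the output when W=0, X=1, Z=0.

Substituting: ((1 NOR 0) AND 0)
= 0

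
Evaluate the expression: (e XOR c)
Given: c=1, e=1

Substituting: (1 XOR 1)
= 0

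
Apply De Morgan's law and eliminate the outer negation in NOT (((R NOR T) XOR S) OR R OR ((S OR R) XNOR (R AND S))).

NOT ((R NOR T) XOR S) AND NOT R AND NOT ((S OR R) XNOR (R AND S))
De Morgan's: NOT(OR of terms) = AND of negations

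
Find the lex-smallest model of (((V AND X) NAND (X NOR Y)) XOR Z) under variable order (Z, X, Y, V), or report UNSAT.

Z=0, X=0, Y=0, V=0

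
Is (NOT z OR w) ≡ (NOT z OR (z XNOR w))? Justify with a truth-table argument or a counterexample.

Yes, they are equivalent — the two output columns agree on all 4 assignments:
z | w | Expression 1 | Expression 2
-----------------------------------
0 | 0 | 1 | 1
0 | 1 | 1 | 1
1 | 0 | 0 | 0
1 | 1 | 1 | 1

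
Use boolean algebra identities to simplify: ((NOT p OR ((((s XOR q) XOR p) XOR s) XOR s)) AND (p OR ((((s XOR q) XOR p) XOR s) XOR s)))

By distribution ((E OR v) AND (E OR NOT v) = E) then XOR self-cancellation ((E XOR v) XOR v = E):
= ((s XOR q) XOR p)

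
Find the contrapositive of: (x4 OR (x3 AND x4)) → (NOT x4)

Contrapositive: x4 → NOT (x4 OR (x3 AND x4))
Note: A statement and its contrapositive are logically equivalent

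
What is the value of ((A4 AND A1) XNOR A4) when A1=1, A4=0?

Substituting: ((0 AND 1) XNOR 0)
= 1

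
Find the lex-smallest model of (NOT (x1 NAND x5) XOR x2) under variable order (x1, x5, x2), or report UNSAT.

x1=0, x5=0, x2=1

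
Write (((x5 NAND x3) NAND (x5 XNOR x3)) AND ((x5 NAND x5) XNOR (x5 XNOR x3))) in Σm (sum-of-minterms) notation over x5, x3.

Σm(2) = (x5 AND NOT x3)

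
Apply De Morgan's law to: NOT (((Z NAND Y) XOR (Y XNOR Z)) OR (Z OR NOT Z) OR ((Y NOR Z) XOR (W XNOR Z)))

NOT ((Z NAND Y) XOR (Y XNOR Z)) AND NOT (Z OR NOT Z) AND NOT ((Y NOR Z) XOR (W XNOR Z))
De Morgan's: NOT(OR of terms) = AND of negations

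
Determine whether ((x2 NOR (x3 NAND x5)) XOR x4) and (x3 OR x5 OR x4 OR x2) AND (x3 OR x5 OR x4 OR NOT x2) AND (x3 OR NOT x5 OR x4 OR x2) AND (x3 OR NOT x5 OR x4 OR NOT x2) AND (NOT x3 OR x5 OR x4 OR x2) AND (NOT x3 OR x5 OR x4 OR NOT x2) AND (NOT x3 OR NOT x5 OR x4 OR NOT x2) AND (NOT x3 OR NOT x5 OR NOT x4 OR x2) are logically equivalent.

Yes, they are equivalent — the two output columns agree on all 16 assignments:
x3 | x5 | x4 | x2 | Expression 1 | Expression 2
-----------------------------------------------
0 | 0 | 0 | 0 | 0 | 0
0 | 0 | 0 | 1 | 0 | 0
0 | 0 | 1 | 0 | 1 | 1
0 | 0 | 1 | 1 | 1 | 1
0 | 1 | 0 | 0 | 0 | 0
0 | 1 | 0 | 1 | 0 | 0
0 | 1 | 1 | 0 | 1 | 1
0 | 1 | 1 | 1 | 1 | 1
1 | 0 | 0 | 0 | 0 | 0
1 | 0 | 0 | 1 | 0 | 0
1 | 0 | 1 | 0 | 1 | 1
1 | 0 | 1 | 1 | 1 | 1
1 | 1 | 0 | 0 | 1 | 1
1 | 1 | 0 | 1 | 0 | 0
1 | 1 | 1 | 0 | 0 | 0
1 | 1 | 1 | 1 | 1 | 1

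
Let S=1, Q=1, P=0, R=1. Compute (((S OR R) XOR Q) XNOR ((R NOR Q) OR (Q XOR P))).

Substituting: (((1 OR 1) XOR 1) XNOR ((1 NOR 1) OR (1 XOR 0)))
= 0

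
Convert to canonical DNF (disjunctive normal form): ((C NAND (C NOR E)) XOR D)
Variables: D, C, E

(NOT D AND NOT C AND NOT E) OR (NOT D AND NOT C AND E) OR (NOT D AND C AND NOT E) OR (NOT D AND C AND E)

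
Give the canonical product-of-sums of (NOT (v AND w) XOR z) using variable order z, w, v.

ΠM(3, 4, 5, 6) = (z OR NOT w OR NOT v) AND (NOT z OR w OR v) AND (NOT z OR w OR NOT v) AND (NOT z OR NOT w OR v)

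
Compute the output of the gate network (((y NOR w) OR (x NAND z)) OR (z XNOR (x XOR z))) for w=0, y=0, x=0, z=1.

Substituting: (((0 NOR 0) OR (0 NAND 1)) OR (1 XNOR (0 XOR 1)))
= 1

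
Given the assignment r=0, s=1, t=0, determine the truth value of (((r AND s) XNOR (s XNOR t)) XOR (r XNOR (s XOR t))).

Substituting: (((0 AND 1) XNOR (1 XNOR 0)) XOR (0 XNOR (1 XOR 0)))
= 1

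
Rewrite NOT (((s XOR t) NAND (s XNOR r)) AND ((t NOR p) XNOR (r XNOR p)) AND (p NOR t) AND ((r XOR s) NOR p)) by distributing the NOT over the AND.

NOT ((s XOR t) NAND (s XNOR r)) OR NOT ((t NOR p) XNOR (r XNOR p)) OR NOT (p NOR t) OR NOT ((r XOR s) NOR p)
De Morgan's: NOT(AND of terms) = OR of negations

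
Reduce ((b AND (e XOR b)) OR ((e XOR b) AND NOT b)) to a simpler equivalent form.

By distribution ((E AND v) OR (E AND NOT v) = E):
= (e XOR b)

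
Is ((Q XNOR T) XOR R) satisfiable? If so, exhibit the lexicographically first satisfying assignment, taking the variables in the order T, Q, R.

T=0, Q=0, R=0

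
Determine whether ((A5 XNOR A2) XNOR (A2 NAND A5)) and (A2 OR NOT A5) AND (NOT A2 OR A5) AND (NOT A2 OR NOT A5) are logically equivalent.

Yes, they are equivalent — the two output columns agree on all 4 assignments:
A2 | A5 | Expression 1 | Expression 2
-------------------------------------
0 | 0 | 1 | 1
0 | 1 | 0 | 0
1 | 0 | 0 | 0
1 | 1 | 0 | 0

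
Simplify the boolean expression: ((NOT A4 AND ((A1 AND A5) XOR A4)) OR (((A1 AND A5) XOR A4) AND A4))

By distribution ((E AND v) OR (E AND NOT v) = E):
= ((A1 AND A5) XOR A4)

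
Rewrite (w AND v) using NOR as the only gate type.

((w NOR w) NOR (v NOR v))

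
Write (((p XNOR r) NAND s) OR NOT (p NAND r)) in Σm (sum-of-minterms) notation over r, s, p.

Σm(0, 1, 3, 4, 5, 6, 7) = (NOT r AND NOT s AND NOT p) OR (NOT r AND NOT s AND p) OR (NOT r AND s AND p) OR (r AND NOT s AND NOT p) OR (r AND NOT s AND p) OR (r AND s AND NOT p) OR (r AND s AND p)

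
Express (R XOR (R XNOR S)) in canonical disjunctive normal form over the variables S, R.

(NOT S AND NOT R) OR (NOT S AND R)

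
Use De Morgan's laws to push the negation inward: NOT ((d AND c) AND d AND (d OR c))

NOT (d AND c) OR NOT d OR NOT (d OR c)
De Morgan's: NOT(AND of terms) = OR of negations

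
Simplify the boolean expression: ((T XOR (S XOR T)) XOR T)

By XOR self-cancellation ((E XOR v) XOR v = E):
= (S XOR T)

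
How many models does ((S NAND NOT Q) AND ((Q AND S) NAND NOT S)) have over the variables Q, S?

Satisfying assignments: (0,0), (1,0), (1,1)
Count: 3 out of 4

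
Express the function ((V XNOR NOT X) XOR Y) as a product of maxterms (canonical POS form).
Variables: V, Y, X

ΠM(0, 3, 5, 6) = (V OR Y OR X) AND (V OR NOT Y OR NOT X) AND (NOT V OR Y OR NOT X) AND (NOT V OR NOT Y OR X)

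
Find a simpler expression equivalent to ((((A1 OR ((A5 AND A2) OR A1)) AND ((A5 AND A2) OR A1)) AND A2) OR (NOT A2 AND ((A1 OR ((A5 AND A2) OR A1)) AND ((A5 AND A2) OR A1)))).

By distribution ((E AND v) OR (E AND NOT v) = E) then absorption (E AND (E OR v) = E):
= ((A5 AND A2) OR A1)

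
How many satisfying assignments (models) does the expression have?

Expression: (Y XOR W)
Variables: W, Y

Satisfying assignments: (0,1), (1,0)
Count: 2 out of 4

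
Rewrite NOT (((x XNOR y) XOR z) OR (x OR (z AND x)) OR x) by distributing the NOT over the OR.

NOT ((x XNOR y) XOR z) AND NOT (x OR (z AND x)) AND NOT x
De Morgan's: NOT(OR of terms) = AND of negations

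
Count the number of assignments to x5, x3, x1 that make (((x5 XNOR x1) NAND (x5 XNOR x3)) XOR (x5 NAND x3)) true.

Satisfying assignments: (0,0,0), (1,1,0)
Count: 2 out of 8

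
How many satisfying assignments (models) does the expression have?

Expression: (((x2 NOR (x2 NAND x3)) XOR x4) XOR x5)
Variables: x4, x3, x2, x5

Satisfying assignments: (0,0,0,1), (0,0,1,1), (0,1,0,1), (0,1,1,1), (1,0,0,0), (1,0,1,0), (1,1,0,0), (1,1,1,0)
Count: 8 out of 16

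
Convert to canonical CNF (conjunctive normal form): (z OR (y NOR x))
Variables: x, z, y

(x OR z OR NOT y) AND (NOT x OR z OR y) AND (NOT x OR z OR NOT y)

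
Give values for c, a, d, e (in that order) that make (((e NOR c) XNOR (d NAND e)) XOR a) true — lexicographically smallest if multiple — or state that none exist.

c=0, a=0, d=0, e=0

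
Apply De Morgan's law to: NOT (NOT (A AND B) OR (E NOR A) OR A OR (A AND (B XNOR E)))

(A AND B) AND NOT (E NOR A) AND NOT A AND NOT (A AND (B XNOR E))
De Morgan's: NOT(OR of terms) = AND of negations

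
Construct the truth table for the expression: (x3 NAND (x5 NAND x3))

x3 | x5 | Output
----------------
0 | 0 | 1
0 | 1 | 1
1 | 0 | 0
1 | 1 | 1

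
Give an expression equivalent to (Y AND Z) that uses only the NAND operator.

((Y NAND Z) NAND (Y NAND Z))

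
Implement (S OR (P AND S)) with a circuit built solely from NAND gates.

((S NAND S) NAND (((P NAND S) NAND (P NAND S)) NAND ((P NAND S) NAND (P NAND S))))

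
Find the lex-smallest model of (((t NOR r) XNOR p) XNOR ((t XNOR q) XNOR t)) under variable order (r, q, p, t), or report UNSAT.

r=0, q=0, p=0, t=0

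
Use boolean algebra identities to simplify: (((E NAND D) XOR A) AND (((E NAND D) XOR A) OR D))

By absorption (E AND (E OR v) = E):
= ((E NAND D) XOR A)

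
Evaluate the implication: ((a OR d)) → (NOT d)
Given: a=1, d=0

Antecedent ((a OR d)) = 1; consequent (NOT d) = 1.
1 → 1 = 1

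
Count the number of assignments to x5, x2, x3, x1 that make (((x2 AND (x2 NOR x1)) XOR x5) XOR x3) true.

Satisfying assignments: (0,0,1,0), (0,0,1,1), (0,1,1,0), (0,1,1,1), (1,0,0,0), (1,0,0,1), (1,1,0,0), (1,1,0,1)
Count: 8 out of 16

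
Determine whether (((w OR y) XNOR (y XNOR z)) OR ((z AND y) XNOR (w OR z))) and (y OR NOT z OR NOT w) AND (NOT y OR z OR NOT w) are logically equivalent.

Yes, they are equivalent — the two output columns agree on all 8 assignments:
y | z | w | Expression 1 | Expression 2
---------------------------------------
0 | 0 | 0 | 1 | 1
0 | 0 | 1 | 1 | 1
0 | 1 | 0 | 1 | 1
0 | 1 | 1 | 0 | 0
1 | 0 | 0 | 1 | 1
1 | 0 | 1 | 0 | 0
1 | 1 | 0 | 1 | 1
1 | 1 | 1 | 1 | 1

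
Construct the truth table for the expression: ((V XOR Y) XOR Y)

Y | V | Output
--------------
0 | 0 | 0
0 | 1 | 1
1 | 0 | 0
1 | 1 | 1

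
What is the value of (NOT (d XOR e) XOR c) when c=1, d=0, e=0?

Substituting: (NOT (0 XOR 0) XOR 1)
= 0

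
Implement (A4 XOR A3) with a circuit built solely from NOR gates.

((((A4 NOR A3) NOR (A4 NOR A3)) NOR ((A4 NOR A3) NOR (A4 NOR A3))) NOR ((((A4 NOR A4) NOR (A3 NOR A3)) NOR ((A4 NOR A4) NOR (A3 NOR A3))) NOR (((A4 NOR A4) NOR (A3 NOR A3)) NOR ((A4 NOR A4) NOR (A3 NOR A3)))))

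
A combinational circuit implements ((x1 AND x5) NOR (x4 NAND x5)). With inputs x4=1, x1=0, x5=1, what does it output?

Substituting: ((0 AND 1) NOR (1 NAND 1))
= 1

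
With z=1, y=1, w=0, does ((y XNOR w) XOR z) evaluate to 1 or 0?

Substituting: ((1 XNOR 0) XOR 1)
= 1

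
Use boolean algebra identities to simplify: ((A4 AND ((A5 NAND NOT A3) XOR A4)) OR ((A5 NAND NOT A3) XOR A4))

By absorption (E OR (E AND v) = E):
= ((A5 NAND NOT A3) XOR A4)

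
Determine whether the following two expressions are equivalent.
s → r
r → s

No, Converse is not equivalent to original (counterexample: s=0, r=1, p=0)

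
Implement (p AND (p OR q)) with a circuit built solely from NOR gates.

((p NOR p) NOR (((p NOR q) NOR (p NOR q)) NOR ((p NOR q) NOR (p NOR q))))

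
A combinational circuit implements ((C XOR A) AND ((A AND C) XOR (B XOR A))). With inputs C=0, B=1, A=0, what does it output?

Substituting: ((0 XOR 0) AND ((0 AND 0) XOR (1 XOR 0)))
= 0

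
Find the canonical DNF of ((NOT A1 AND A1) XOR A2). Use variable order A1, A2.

(NOT A1 AND A2) OR (A1 AND A2)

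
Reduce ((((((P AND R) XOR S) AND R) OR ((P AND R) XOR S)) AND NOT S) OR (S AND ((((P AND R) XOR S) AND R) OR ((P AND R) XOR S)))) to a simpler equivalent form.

By distribution ((E AND v) OR (E AND NOT v) = E) then absorption (E OR (E AND v) = E):
= ((P AND R) XOR S)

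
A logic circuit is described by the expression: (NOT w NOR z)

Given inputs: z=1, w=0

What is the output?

Substituting: (NOT 0 NOR 1)
= 0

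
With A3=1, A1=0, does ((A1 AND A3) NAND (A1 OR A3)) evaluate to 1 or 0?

Substituting: ((0 AND 1) NAND (0 OR 1))
= 1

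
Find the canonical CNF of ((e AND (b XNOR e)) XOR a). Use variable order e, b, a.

(e OR b OR a) AND (e OR NOT b OR a) AND (NOT e OR b OR a) AND (NOT e OR NOT b OR NOT a)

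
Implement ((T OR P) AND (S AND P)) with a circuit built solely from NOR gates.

((((T NOR P) NOR (T NOR P)) NOR ((T NOR P) NOR (T NOR P))) NOR (((S NOR S) NOR (P NOR P)) NOR ((S NOR S) NOR (P NOR P))))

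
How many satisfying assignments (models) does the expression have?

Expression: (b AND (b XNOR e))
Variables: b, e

Satisfying assignments: (1,1)
Count: 1 out of 4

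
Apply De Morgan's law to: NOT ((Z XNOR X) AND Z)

NOT (Z XNOR X) OR NOT Z
De Morgan's: NOT(AND of terms) = OR of negations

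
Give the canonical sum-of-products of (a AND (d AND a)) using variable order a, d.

Σm(3) = (a AND d)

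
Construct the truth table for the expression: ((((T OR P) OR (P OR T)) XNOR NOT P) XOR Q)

P | Q | T | Output
------------------
0 | 0 | 0 | 0
0 | 0 | 1 | 1
0 | 1 | 0 | 1
0 | 1 | 1 | 0
1 | 0 | 0 | 0
1 | 0 | 1 | 0
1 | 1 | 0 | 1
1 | 1 | 1 | 1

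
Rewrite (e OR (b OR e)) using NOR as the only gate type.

((e NOR ((b NOR e) NOR (b NOR e))) NOR (e NOR ((b NOR e) NOR (b NOR e))))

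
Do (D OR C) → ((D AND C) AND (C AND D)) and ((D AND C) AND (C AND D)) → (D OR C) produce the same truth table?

No, Converse is not equivalent to original (counterexample: C=0, D=1)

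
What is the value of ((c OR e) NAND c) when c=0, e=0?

Substituting: ((0 OR 0) NAND 0)
= 1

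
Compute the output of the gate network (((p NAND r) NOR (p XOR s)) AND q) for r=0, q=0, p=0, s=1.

Substituting: (((0 NAND 0) NOR (0 XOR 1)) AND 0)
= 0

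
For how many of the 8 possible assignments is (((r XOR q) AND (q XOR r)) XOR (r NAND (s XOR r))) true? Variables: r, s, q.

Satisfying assignments: (0,0,0), (0,1,0), (1,0,0), (1,1,1)
Count: 4 out of 8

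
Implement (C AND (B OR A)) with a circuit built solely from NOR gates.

((C NOR C) NOR (((B NOR A) NOR (B NOR A)) NOR ((B NOR A) NOR (B NOR A))))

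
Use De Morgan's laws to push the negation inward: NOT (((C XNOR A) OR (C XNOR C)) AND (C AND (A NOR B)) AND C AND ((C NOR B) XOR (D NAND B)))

NOT ((C XNOR A) OR (C XNOR C)) OR NOT (C AND (A NOR B)) OR NOT C OR NOT ((C NOR B) XOR (D NAND B))
De Morgan's: NOT(AND of terms) = OR of negations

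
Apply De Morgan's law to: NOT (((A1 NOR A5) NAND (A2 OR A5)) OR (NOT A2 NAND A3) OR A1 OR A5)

NOT ((A1 NOR A5) NAND (A2 OR A5)) AND NOT (NOT A2 NAND A3) AND NOT A1 AND NOT A5
De Morgan's: NOT(OR of terms) = AND of negations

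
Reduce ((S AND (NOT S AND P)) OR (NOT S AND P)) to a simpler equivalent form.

By absorption (E OR (E AND v) = E):
= (NOT S AND P)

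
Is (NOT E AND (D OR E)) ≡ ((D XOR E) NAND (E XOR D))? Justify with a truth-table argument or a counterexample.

No. Counterexample: with D=0, E=0, Expression 1 = 0 but Expression 2 = 1.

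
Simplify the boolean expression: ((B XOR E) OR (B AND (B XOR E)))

By absorption (E OR (E AND v) = E):
= (B XOR E)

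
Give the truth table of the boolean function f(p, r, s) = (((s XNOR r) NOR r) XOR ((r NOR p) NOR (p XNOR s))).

p | r | s | Output
------------------
0 | 0 | 0 | 0
0 | 0 | 1 | 1
0 | 1 | 0 | 0
0 | 1 | 1 | 1
1 | 0 | 0 | 1
1 | 0 | 1 | 1
1 | 1 | 0 | 1
1 | 1 | 1 | 0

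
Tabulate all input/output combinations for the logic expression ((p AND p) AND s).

s | p | Output
--------------
0 | 0 | 0
0 | 1 | 0
1 | 0 | 0
1 | 1 | 1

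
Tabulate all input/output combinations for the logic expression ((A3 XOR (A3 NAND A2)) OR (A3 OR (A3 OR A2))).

A2 | A3 | Output
----------------
0 | 0 | 1
0 | 1 | 1
1 | 0 | 1
1 | 1 | 1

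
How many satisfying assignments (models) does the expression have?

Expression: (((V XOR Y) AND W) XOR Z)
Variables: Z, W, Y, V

Satisfying assignments: (0,1,0,1), (0,1,1,0), (1,0,0,0), (1,0,0,1), (1,0,1,0), (1,0,1,1), (1,1,0,0), (1,1,1,1)
Count: 8 out of 16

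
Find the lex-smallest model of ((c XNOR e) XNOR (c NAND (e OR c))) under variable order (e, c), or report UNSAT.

e=0, c=0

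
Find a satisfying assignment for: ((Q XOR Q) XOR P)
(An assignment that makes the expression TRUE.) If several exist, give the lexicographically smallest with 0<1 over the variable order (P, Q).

P=1, Q=0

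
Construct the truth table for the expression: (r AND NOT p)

r | p | Output
--------------
0 | 0 | 0
0 | 1 | 0
1 | 0 | 1
1 | 1 | 0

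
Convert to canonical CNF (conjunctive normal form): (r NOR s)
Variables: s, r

(s OR NOT r) AND (NOT s OR r) AND (NOT s OR NOT r)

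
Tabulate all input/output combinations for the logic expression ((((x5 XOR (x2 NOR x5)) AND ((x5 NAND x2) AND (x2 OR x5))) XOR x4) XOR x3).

x5 | x4 | x2 | x3 | Output
--------------------------
0 | 0 | 0 | 0 | 0
0 | 0 | 0 | 1 | 1
0 | 0 | 1 | 0 | 0
0 | 0 | 1 | 1 | 1
0 | 1 | 0 | 0 | 1
0 | 1 | 0 | 1 | 0
0 | 1 | 1 | 0 | 1
0 | 1 | 1 | 1 | 0
1 | 0 | 0 | 0 | 1
1 | 0 | 0 | 1 | 0
1 | 0 | 1 | 0 | 0
1 | 0 | 1 | 1 | 1
1 | 1 | 0 | 0 | 0
1 | 1 | 0 | 1 | 1
1 | 1 | 1 | 0 | 1
1 | 1 | 1 | 1 | 0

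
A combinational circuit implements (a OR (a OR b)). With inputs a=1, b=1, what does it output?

Substituting: (1 OR (1 OR 1))
= 1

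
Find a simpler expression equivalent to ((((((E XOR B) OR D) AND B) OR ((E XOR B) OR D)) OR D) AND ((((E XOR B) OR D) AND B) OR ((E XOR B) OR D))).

By absorption (E AND (E OR v) = E) then absorption (E OR (E AND v) = E):
= ((E XOR B) OR D)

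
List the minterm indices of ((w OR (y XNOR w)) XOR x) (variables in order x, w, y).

Σm(0, 2, 3, 5) = (NOT x AND NOT w AND NOT y) OR (NOT x AND w AND NOT y) OR (NOT x AND w AND y) OR (x AND NOT w AND y)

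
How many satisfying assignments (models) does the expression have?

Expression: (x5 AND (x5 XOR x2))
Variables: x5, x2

Satisfying assignments: (1,0)
Count: 1 out of 4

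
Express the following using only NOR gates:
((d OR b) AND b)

((((d NOR b) NOR (d NOR b)) NOR ((d NOR b) NOR (d NOR b))) NOR (b NOR b))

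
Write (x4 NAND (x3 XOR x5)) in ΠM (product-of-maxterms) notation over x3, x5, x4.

ΠM(3, 5) = (x3 OR NOT x5 OR NOT x4) AND (NOT x3 OR x5 OR NOT x4)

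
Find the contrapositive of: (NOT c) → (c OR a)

Contrapositive: NOT (c OR a) → c
Note: A statement and its contrapositive are logically equivalent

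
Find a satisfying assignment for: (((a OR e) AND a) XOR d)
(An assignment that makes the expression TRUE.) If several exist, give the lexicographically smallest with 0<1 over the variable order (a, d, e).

a=0, d=1, e=0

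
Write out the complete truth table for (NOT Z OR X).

Z | X | Output
--------------
0 | 0 | 1
0 | 1 | 1
1 | 0 | 0
1 | 1 | 1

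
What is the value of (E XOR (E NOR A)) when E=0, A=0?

Substituting: (0 XOR (0 NOR 0))
= 1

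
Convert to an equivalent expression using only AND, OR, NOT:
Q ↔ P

(Q AND P) OR (NOT Q AND NOT P)
(Biconditional = both true or both false)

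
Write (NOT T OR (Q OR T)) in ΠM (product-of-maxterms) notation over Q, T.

ΠM() = TRUE (no maxterms)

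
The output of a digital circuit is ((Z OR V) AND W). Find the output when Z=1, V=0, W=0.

Substituting: ((1 OR 0) AND 0)
= 0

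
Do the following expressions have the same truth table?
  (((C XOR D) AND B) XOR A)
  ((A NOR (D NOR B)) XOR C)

No. Counterexample: with B=0, C=0, D=0, A=1, Expression 1 = 1 but Expression 2 = 0.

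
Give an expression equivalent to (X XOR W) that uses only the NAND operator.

((X NAND (X NAND W)) NAND (W NAND (X NAND W)))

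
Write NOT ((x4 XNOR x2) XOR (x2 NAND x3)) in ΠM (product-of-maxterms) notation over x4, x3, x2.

ΠM(1, 4, 6, 7) = (x4 OR x3 OR NOT x2) AND (NOT x4 OR x3 OR x2) AND (NOT x4 OR NOT x3 OR x2) AND (NOT x4 OR NOT x3 OR NOT x2)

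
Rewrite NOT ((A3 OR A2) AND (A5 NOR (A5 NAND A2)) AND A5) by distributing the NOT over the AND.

NOT (A3 OR A2) OR NOT (A5 NOR (A5 NAND A2)) OR NOT A5
De Morgan's: NOT(AND of terms) = OR of negations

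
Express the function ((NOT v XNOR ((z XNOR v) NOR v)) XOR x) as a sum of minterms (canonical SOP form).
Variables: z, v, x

Σm(1, 2, 4, 6) = (NOT z AND NOT v AND x) OR (NOT z AND v AND NOT x) OR (z AND NOT v AND NOT x) OR (z AND v AND NOT x)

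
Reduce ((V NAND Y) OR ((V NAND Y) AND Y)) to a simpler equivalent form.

By absorption (E OR (E AND v) = E):
= (V NAND Y)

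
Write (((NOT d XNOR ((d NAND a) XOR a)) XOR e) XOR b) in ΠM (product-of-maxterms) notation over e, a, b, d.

ΠM(1, 2, 4, 5, 8, 11, 14, 15) = (e OR a OR b OR NOT d) AND (e OR a OR NOT b OR d) AND (e OR NOT a OR b OR d) AND (e OR NOT a OR b OR NOT d) AND (NOT e OR a OR b OR d) AND (NOT e OR a OR NOT b OR NOT d) AND (NOT e OR NOT a OR NOT b OR d) AND (NOT e OR NOT a OR NOT b OR NOT d)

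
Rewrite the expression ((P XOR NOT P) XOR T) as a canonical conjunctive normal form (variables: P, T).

(P OR NOT T) AND (NOT P OR NOT T)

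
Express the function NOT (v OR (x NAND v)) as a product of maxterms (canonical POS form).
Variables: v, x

ΠM(0, 1, 2, 3) = (v OR x) AND (v OR NOT x) AND (NOT v OR x) AND (NOT v OR NOT x)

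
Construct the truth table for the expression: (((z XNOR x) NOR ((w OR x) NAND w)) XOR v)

z | x | v | w | Output
----------------------
0 | 0 | 0 | 0 | 0
0 | 0 | 0 | 1 | 0
0 | 0 | 1 | 0 | 1
0 | 0 | 1 | 1 | 1
0 | 1 | 0 | 0 | 0
0 | 1 | 0 | 1 | 1
0 | 1 | 1 | 0 | 1
0 | 1 | 1 | 1 | 0
1 | 0 | 0 | 0 | 0
1 | 0 | 0 | 1 | 1
1 | 0 | 1 | 0 | 1
1 | 0 | 1 | 1 | 0
1 | 1 | 0 | 0 | 0
1 | 1 | 0 | 1 | 0
1 | 1 | 1 | 0 | 1
1 | 1 | 1 | 1 | 1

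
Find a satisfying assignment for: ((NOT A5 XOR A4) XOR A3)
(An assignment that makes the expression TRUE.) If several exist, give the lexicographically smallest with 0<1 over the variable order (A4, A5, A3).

A4=0, A5=0, A3=0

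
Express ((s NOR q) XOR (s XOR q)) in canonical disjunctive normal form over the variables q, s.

(NOT q AND NOT s) OR (NOT q AND s) OR (q AND NOT s)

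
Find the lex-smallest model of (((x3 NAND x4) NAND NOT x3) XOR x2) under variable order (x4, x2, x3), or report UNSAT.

x4=0, x2=0, x3=1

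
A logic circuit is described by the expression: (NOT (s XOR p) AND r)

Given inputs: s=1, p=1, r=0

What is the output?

Substituting: (NOT (1 XOR 1) AND 0)
= 0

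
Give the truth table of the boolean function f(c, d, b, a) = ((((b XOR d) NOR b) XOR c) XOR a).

c | d | b | a | Output
----------------------
0 | 0 | 0 | 0 | 1
0 | 0 | 0 | 1 | 0
0 | 0 | 1 | 0 | 0
0 | 0 | 1 | 1 | 1
0 | 1 | 0 | 0 | 0
0 | 1 | 0 | 1 | 1
0 | 1 | 1 | 0 | 0
0 | 1 | 1 | 1 | 1
1 | 0 | 0 | 0 | 0
1 | 0 | 0 | 1 | 1
1 | 0 | 1 | 0 | 1
1 | 0 | 1 | 1 | 0
1 | 1 | 0 | 0 | 1
1 | 1 | 0 | 1 | 0
1 | 1 | 1 | 0 | 1
1 | 1 | 1 | 1 | 0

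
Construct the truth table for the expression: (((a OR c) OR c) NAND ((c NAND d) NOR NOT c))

a | c | d | Output
------------------
0 | 0 | 0 | 1
0 | 0 | 1 | 1
0 | 1 | 0 | 1
0 | 1 | 1 | 0
1 | 0 | 0 | 1
1 | 0 | 1 | 1
1 | 1 | 0 | 1
1 | 1 | 1 | 0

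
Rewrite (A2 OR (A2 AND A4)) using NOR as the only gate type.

((A2 NOR ((A2 NOR A2) NOR (A4 NOR A4))) NOR (A2 NOR ((A2 NOR A2) NOR (A4 NOR A4))))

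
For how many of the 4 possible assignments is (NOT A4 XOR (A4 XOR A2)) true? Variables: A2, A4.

Satisfying assignments: (0,0), (0,1)
Count: 2 out of 4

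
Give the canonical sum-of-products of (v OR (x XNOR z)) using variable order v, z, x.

Σm(0, 3, 4, 5, 6, 7) = (NOT v AND NOT z AND NOT x) OR (NOT v AND z AND x) OR (v AND NOT z AND NOT x) OR (v AND NOT z AND x) OR (v AND z AND NOT x) OR (v AND z AND x)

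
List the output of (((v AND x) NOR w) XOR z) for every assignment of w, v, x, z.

w | v | x | z | Output
----------------------
0 | 0 | 0 | 0 | 1
0 | 0 | 0 | 1 | 0
0 | 0 | 1 | 0 | 1
0 | 0 | 1 | 1 | 0
0 | 1 | 0 | 0 | 1
0 | 1 | 0 | 1 | 0
0 | 1 | 1 | 0 | 0
0 | 1 | 1 | 1 | 1
1 | 0 | 0 | 0 | 0
1 | 0 | 0 | 1 | 1
1 | 0 | 1 | 0 | 0
1 | 0 | 1 | 1 | 1
1 | 1 | 0 | 0 | 0
1 | 1 | 0 | 1 | 1
1 | 1 | 1 | 0 | 0
1 | 1 | 1 | 1 | 1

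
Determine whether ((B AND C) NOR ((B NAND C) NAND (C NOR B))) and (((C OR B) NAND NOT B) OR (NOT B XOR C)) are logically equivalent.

No. Counterexample: with C=0, B=1, Expression 1 = 0 but Expression 2 = 1.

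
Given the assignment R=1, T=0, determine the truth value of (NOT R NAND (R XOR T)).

Substituting: (NOT 1 NAND (1 XOR 0))
= 1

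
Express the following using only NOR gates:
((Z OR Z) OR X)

((((Z NOR Z) NOR (Z NOR Z)) NOR X) NOR (((Z NOR Z) NOR (Z NOR Z)) NOR X))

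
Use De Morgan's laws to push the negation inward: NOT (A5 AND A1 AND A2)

NOT A5 OR NOT A1 OR NOT A2
De Morgan's: NOT(AND of terms) = OR of negations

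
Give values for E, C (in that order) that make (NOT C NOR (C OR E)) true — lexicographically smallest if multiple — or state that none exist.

UNSATISFIABLE - no assignment makes this expression true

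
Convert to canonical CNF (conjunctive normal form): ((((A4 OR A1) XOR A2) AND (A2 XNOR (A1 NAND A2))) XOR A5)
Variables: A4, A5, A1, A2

(A4 OR A5 OR A1 OR A2) AND (A4 OR A5 OR NOT A1 OR A2) AND (A4 OR A5 OR NOT A1 OR NOT A2) AND (A4 OR NOT A5 OR A1 OR NOT A2) AND (NOT A4 OR A5 OR A1 OR A2) AND (NOT A4 OR A5 OR A1 OR NOT A2) AND (NOT A4 OR A5 OR NOT A1 OR A2) AND (NOT A4 OR A5 OR NOT A1 OR NOT A2)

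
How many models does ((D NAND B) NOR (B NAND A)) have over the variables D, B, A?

Satisfying assignments: (1,1,1)
Count: 1 out of 8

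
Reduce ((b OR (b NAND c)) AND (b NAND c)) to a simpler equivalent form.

By absorption (E AND (E OR v) = E):
= (b NAND c)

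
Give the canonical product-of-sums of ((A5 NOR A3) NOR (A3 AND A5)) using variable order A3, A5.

ΠM(0, 3) = (A3 OR A5) AND (NOT A3 OR NOT A5)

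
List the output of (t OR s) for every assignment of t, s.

t | s | Output
--------------
0 | 0 | 0
0 | 1 | 1
1 | 0 | 1
1 | 1 | 1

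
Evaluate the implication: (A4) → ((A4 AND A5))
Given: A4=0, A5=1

Antecedent (A4) = 0; consequent ((A4 AND A5)) = 0.
0 → 0 = 1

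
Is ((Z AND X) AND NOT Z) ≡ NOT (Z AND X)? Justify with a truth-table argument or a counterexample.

No. Counterexample: with X=0, Z=0, Expression 1 = 0 but Expression 2 = 1.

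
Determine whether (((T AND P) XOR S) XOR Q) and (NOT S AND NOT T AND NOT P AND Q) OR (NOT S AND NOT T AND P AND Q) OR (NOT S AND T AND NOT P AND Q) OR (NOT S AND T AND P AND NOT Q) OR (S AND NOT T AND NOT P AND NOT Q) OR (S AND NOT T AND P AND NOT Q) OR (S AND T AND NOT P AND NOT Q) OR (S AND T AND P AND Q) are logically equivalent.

Yes, they are equivalent — the two output columns agree on all 16 assignments:
S | T | P | Q | Expression 1 | Expression 2
-------------------------------------------
0 | 0 | 0 | 0 | 0 | 0
0 | 0 | 0 | 1 | 1 | 1
0 | 0 | 1 | 0 | 0 | 0
0 | 0 | 1 | 1 | 1 | 1
0 | 1 | 0 | 0 | 0 | 0
0 | 1 | 0 | 1 | 1 | 1
0 | 1 | 1 | 0 | 1 | 1
0 | 1 | 1 | 1 | 0 | 0
1 | 0 | 0 | 0 | 1 | 1
1 | 0 | 0 | 1 | 0 | 0
1 | 0 | 1 | 0 | 1 | 1
1 | 0 | 1 | 1 | 0 | 0
1 | 1 | 0 | 0 | 1 | 1
1 | 1 | 0 | 1 | 0 | 0
1 | 1 | 1 | 0 | 0 | 0
1 | 1 | 1 | 1 | 1 | 1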